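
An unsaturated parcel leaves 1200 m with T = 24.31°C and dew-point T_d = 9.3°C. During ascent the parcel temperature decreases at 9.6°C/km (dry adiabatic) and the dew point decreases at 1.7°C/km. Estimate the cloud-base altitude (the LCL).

3100 m

T and T_d converge at 9.6 − 1.7 = 7.9°C per km
Height above start = (24.31 − 9.3) / 7.9 = 1.9 km
LCL altitude = 1200 m + 1900 m = 3100 m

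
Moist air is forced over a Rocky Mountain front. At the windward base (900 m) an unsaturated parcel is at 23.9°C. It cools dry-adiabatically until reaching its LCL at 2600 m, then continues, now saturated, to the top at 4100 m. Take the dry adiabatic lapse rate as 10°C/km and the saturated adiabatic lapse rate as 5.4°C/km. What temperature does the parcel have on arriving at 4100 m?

-1.2°C

From 900 m to 2600 m (dry): cools by 10 × 1.7 = 17°C, giving 6.9°C.
From 2600 m to 4100 m (saturated): cools by 5.4 × 1.5 = 8.1°C, giving -1.2°C.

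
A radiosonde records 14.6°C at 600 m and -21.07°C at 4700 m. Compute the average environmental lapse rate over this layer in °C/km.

8.7°C/km

Γ = −ΔT/Δz = (14.6 − (-21.07)) / (4700 − 600) m
  = 35.67°C / 4.1 km = 8.7°C/km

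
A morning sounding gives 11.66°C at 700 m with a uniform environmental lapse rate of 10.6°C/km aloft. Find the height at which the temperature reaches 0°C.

Height above start = (11.66 − 0) / 10.6 = 1.1 km
Altitude = 700 m + 1100 m = 1800 m

1800 m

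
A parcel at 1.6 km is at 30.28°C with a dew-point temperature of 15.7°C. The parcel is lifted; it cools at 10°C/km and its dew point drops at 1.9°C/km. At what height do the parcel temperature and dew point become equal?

3.4 km

T and T_d converge at 10 − 1.9 = 8.1°C per km
Height above start = (30.28 − 15.7) / 8.1 = 1.8 km
LCL altitude = 1600 m + 1800 m = 3400 m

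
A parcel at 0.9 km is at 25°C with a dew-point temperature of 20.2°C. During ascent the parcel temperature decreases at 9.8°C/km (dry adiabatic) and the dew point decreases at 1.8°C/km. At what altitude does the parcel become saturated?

1.5 km

T and T_d converge at 9.8 − 1.8 = 8°C per km
Height above start = (25 − 20.2) / 8 = 0.6 km
LCL altitude = 900 m + 600 m = 1500 m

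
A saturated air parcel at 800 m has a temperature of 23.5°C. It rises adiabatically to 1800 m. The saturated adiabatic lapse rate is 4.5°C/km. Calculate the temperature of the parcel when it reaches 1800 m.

800 → 1800 m (saturated adiabatic, 4.5°C/km): ΔT = -4.5 × 1 = -4.5°C → T = 19°C

19°C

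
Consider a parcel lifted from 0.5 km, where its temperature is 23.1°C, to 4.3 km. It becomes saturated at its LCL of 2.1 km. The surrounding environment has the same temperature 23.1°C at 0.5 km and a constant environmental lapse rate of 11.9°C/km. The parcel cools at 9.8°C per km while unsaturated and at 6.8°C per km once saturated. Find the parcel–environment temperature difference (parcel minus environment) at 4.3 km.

Parcel:
  Dry to 2100 m: -9.8 × 1.6 km = -15.68°C, so T = 7.42°C.
  Saturated to 4300 m: -6.8 × 2.2 km = -14.96°C, so T = -7.54°C.
Environment:
  Environment to 4300 m: -11.9 × 3.8 km = -45.22°C, so T = -22.12°C.
T_parcel − T_env = -7.54 − (-22.12) = +14.58°C

+14.58°C (parcel warmer than environment)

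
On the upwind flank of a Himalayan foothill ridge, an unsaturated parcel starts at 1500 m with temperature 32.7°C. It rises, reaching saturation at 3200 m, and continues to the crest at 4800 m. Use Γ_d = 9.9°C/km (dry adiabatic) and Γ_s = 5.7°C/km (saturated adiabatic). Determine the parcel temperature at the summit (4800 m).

6.75°C

1500 → 3200 m (dry, 9.9°C/km): ΔT = -9.9 × 1.7 = -16.83°C → T = 15.87°C
3200 → 4800 m (saturated, 5.7°C/km): ΔT = -5.7 × 1.6 = -9.12°C → T = 6.75°C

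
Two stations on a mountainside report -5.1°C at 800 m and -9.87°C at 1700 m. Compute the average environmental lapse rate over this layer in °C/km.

5.3°C/km

Γ = −ΔT/Δz = (-5.1 − (-9.87)) / (1700 − 800) m
  = 4.77°C / 0.9 km = 5.3°C/km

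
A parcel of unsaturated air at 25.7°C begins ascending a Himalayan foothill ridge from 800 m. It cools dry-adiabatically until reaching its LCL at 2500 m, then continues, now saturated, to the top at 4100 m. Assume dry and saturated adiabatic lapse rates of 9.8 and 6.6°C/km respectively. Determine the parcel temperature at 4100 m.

From 800 m to 2500 m (dry): cools by 9.8 × 1.7 = 16.66°C, giving 9.04°C.
From 2500 m to 4100 m (saturated): cools by 6.6 × 1.6 = 10.56°C, giving -1.52°C.

-1.52°C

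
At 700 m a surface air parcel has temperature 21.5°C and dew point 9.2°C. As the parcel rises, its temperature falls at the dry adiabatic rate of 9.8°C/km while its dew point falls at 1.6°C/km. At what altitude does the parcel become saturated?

T and T_d converge at 9.8 − 1.6 = 8.2°C per km
Height above start = (21.5 − 9.2) / 8.2 = 1.5 km
LCL altitude = 700 m + 1500 m = 2200 m

2200 m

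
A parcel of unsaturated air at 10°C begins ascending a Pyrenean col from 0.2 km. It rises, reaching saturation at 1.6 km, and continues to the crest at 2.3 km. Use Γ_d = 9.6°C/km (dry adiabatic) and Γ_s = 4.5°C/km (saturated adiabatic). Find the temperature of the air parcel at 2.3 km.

200 → 1600 m (dry, 9.6°C/km): ΔT = -9.6 × 1.4 = -13.44°C → T = -3.44°C
1600 → 2300 m (saturated, 4.5°C/km): ΔT = -4.5 × 0.7 = -3.15°C → T = -6.59°C

-6.59°C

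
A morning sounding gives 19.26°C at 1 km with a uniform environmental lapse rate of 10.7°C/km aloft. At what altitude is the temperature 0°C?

Height above start = (19.26 − 0) / 10.7 = 1.8 km
Altitude = 1000 m + 1800 m = 2800 m

2.8 km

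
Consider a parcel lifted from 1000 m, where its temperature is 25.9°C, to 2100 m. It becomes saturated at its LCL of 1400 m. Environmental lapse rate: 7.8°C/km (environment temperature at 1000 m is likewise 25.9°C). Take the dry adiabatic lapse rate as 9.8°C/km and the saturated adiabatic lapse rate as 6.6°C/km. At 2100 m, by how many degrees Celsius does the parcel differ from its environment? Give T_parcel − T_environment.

Parcel:
  Dry to 1400 m: -9.8 × 0.4 km = -3.92°C, so T = 21.98°C.
  Saturated to 2100 m: -6.6 × 0.7 km = -4.62°C, so T = 17.36°C.
Environment:
  Environment to 2100 m: -7.8 × 1.1 km = -8.58°C, so T = 17.32°C.
T_parcel − T_env = 17.36 − 17.32 = +0.04°C

+0.04°C (parcel warmer than environment)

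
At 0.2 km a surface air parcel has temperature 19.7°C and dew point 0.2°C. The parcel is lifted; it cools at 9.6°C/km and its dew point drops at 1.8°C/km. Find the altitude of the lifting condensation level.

T and T_d converge at 9.6 − 1.8 = 7.8°C per km
Height above start = (19.7 − 0.2) / 7.8 = 2.5 km
LCL altitude = 200 m + 2500 m = 2700 m

2.7 km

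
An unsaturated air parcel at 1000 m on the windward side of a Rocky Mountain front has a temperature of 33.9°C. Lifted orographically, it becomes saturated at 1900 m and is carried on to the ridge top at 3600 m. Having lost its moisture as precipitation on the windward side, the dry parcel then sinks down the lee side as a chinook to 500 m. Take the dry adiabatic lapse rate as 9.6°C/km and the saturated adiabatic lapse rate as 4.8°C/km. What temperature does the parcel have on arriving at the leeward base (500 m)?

From 1000 m to 1900 m (dry): cools by 9.6 × 0.9 = 8.64°C, giving 25.26°C.
From 1900 m to 3600 m (saturated): cools by 4.8 × 1.7 = 8.16°C, giving 17.1°C.
From 3600 m to 500 m (dry descent): warms by 9.6 × 3.1 = 29.76°C, giving 46.86°C.

46.86°C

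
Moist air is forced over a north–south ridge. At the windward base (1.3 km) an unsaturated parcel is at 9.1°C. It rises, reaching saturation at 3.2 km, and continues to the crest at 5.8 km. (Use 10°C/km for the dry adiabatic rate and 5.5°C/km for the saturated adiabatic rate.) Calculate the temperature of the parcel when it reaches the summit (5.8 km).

1300 → 3200 m (dry, 10°C/km): ΔT = -10 × 1.9 = -19°C → T = -9.9°C
3200 → 5800 m (saturated, 5.5°C/km): ΔT = -5.5 × 2.6 = -14.3°C → T = -24.2°C

-24.2°C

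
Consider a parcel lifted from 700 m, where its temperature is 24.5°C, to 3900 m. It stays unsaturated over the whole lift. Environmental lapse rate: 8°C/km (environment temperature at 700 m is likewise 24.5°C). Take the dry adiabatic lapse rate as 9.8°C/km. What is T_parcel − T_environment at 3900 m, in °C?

-5.76°C (parcel cooler than environment)

Parcel:
  700–3900 m, dry: Δz = 3.2 km ⇒ ΔT = -31.36°C; T = -6.86°C
Environment:
  700–3900 m, environment: Δz = 3.2 km ⇒ ΔT = -25.6°C; T = -1.1°C
T_parcel − T_env = -6.86 − (-1.1) = -5.76°C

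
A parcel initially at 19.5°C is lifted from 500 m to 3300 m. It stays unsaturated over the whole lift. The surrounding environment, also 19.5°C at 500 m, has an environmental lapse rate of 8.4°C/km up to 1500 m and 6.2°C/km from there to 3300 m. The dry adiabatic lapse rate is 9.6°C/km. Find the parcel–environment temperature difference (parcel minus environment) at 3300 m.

-7.32°C (parcel cooler than environment)

Parcel:
  Dry to 3300 m: -9.6 × 2.8 km = -26.88°C, so T = -7.38°C.
Environment:
  Environment, lower layer to 1500 m: -8.4 × 1 km = -8.4°C, so T = 11.1°C.
  Environment, upper layer to 3300 m: -6.2 × 1.8 km = -11.16°C, so T = -0.06°C.
T_parcel − T_env = -7.38 − (-0.06) = -7.32°C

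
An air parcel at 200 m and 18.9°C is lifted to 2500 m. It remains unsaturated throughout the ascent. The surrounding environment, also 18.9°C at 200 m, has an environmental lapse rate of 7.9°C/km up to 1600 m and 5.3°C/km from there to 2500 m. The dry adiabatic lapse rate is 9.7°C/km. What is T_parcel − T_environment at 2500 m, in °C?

-6.48°C (parcel cooler than environment)

Parcel:
  200–2500 m, dry: Δz = 2.3 km ⇒ ΔT = -22.31°C; T = -3.41°C
Environment:
  200–1600 m, environment, lower layer: Δz = 1.4 km ⇒ ΔT = -11.06°C; T = 7.84°C
  1600–2500 m, environment, upper layer: Δz = 0.9 km ⇒ ΔT = -4.77°C; T = 3.07°C
T_parcel − T_env = -3.41 − 3.07 = -6.48°C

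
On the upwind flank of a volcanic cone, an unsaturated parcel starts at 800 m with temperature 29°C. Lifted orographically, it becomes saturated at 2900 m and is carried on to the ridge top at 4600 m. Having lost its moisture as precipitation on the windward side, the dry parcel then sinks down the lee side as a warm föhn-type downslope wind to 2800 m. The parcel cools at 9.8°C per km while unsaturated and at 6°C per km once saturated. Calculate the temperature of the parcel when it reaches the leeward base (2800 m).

15.86°C

Dry to 2900 m: -9.8 × 2.1 km = -20.58°C, so T = 8.42°C.
Saturated to 4600 m: -6 × 1.7 km = -10.2°C, so T = -1.78°C.
Dry descent to 2800 m: +9.8 × 1.8 km = +17.64°C, so T = 15.86°C.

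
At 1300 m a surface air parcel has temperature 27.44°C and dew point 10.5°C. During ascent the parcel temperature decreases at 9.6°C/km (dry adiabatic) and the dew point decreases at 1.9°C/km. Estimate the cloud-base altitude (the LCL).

T and T_d converge at 9.6 − 1.9 = 7.7°C per km
Height above start = (27.44 − 10.5) / 7.7 = 2.2 km
LCL altitude = 1300 m + 2200 m = 3500 m

3500 m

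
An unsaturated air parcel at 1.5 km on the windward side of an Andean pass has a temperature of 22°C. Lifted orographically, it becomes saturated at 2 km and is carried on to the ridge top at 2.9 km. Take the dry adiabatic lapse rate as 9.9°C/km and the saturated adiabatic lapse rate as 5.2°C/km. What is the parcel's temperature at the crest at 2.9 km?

1500–2000 m, dry: Δz = 0.5 km ⇒ ΔT = -4.95°C; T = 17.05°C
2000–2900 m, saturated: Δz = 0.9 km ⇒ ΔT = -4.68°C; T = 12.37°C

12.37°C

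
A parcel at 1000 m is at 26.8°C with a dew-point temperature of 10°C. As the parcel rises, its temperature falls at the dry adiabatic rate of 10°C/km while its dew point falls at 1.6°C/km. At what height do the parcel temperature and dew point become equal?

T and T_d converge at 10 − 1.6 = 8.4°C per km
Height above start = (26.8 − 10) / 8.4 = 2 km
LCL altitude = 1000 m + 2000 m = 3000 m

3000 m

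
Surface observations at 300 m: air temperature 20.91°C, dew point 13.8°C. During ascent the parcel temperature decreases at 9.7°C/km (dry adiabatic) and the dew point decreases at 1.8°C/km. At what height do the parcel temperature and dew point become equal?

T and T_d converge at 9.7 − 1.8 = 7.9°C per km
Height above start = (20.91 − 13.8) / 7.9 = 0.9 km
LCL altitude = 300 m + 900 m = 1200 m

1200 m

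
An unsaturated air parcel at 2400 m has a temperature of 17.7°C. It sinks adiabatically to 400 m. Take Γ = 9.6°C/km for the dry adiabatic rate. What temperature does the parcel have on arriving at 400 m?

36.9°C

2400–400 m, dry adiabatic: Δz = 2 km ⇒ ΔT = +19.2°C; T = 36.9°C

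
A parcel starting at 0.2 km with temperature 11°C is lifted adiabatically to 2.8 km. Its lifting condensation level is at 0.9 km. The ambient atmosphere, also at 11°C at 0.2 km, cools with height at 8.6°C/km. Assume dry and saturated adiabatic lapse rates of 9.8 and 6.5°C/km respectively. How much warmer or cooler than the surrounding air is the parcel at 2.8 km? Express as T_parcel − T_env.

Parcel:
  Dry to 900 m: -9.8 × 0.7 km = -6.86°C, so T = 4.14°C.
  Saturated to 2800 m: -6.5 × 1.9 km = -12.35°C, so T = -8.21°C.
Environment:
  Environment to 2800 m: -8.6 × 2.6 km = -22.36°C, so T = -11.36°C.
T_parcel − T_env = -8.21 − (-11.36) = +3.15°C

+3.15°C (parcel warmer than environment)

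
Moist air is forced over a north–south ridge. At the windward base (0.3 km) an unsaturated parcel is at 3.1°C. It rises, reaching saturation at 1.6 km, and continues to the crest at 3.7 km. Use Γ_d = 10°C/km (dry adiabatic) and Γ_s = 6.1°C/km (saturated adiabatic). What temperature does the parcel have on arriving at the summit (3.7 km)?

-22.71°C

From 300 m to 1600 m (dry): cools by 10 × 1.3 = 13°C, giving -9.9°C.
From 1600 m to 3700 m (saturated): cools by 6.1 × 2.1 = 12.81°C, giving -22.71°C.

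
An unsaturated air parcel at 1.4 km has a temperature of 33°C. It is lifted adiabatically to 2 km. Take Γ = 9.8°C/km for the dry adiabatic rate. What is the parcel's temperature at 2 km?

Dry adiabatic to 2000 m: -9.8 × 0.6 km = -5.88°C, so T = 27.12°C.

27.12°C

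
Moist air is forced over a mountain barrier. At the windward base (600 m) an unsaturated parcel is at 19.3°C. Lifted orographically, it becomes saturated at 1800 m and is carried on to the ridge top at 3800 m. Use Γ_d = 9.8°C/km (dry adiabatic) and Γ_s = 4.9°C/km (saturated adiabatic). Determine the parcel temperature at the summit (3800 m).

600 → 1800 m (dry, 9.8°C/km): ΔT = -9.8 × 1.2 = -11.76°C → T = 7.54°C
1800 → 3800 m (saturated, 4.9°C/km): ΔT = -4.9 × 2 = -9.8°C → T = -2.26°C

-2.26°C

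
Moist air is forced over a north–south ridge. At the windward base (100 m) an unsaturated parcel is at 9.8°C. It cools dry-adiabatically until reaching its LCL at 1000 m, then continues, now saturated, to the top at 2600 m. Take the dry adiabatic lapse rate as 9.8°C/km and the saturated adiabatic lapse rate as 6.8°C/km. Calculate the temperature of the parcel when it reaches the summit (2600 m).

-9.9°C

Dry to 1000 m: -9.8 × 0.9 km = -8.82°C, so T = 0.98°C.
Saturated to 2600 m: -6.8 × 1.6 km = -10.88°C, so T = -9.9°C.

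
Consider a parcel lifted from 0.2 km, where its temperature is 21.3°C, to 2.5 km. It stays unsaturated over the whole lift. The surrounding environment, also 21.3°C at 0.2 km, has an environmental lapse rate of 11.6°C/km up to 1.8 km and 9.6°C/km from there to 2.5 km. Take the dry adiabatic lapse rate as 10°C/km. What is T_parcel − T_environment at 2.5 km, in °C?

+2.28°C (parcel warmer than environment)

Parcel:
  200–2500 m, dry: Δz = 2.3 km ⇒ ΔT = -23°C; T = -1.7°C
Environment:
  200–1800 m, environment, lower layer: Δz = 1.6 km ⇒ ΔT = -18.56°C; T = 2.74°C
  1800–2500 m, environment, upper layer: Δz = 0.7 km ⇒ ΔT = -6.72°C; T = -3.98°C
T_parcel − T_env = -1.7 − (-3.98) = +2.28°C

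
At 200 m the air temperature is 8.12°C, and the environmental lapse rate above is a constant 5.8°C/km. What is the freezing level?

Height above start = (8.12 − 0) / 5.8 = 1.4 km
Altitude = 200 m + 1400 m = 1600 m

1600 m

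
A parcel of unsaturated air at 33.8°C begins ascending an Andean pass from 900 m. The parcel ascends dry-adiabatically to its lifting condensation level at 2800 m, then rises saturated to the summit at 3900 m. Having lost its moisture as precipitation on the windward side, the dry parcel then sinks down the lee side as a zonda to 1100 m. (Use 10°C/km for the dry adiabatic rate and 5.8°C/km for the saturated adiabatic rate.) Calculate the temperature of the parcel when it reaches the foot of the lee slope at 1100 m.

36.42°C

900 → 2800 m (dry, 10°C/km): ΔT = -10 × 1.9 = -19°C → T = 14.8°C
2800 → 3900 m (saturated, 5.8°C/km): ΔT = -5.8 × 1.1 = -6.38°C → T = 8.42°C
3900 → 1100 m (dry descent, 10°C/km): ΔT = +10 × 2.8 = +28°C → T = 36.42°C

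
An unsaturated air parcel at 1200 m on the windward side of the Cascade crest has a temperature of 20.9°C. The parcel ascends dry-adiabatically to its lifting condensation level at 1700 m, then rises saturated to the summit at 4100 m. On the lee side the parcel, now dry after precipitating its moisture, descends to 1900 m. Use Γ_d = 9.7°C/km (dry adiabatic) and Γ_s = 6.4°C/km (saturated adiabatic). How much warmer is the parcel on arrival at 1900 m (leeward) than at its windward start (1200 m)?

+1.13°C

From 1200 m to 1700 m (dry): cools by 9.7 × 0.5 = 4.85°C, giving 16.05°C.
From 1700 m to 4100 m (saturated): cools by 6.4 × 2.4 = 15.36°C, giving 0.69°C.
From 4100 m to 1900 m (dry descent): warms by 9.7 × 2.2 = 21.34°C, giving 22.03°C.
Net change vs windward start: 22.03 − 20.9 = +1.13°C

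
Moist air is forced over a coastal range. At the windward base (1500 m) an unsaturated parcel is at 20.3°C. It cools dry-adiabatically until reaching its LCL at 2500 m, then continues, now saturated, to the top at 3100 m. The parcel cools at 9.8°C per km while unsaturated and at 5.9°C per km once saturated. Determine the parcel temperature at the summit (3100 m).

1500 → 2500 m (dry, 9.8°C/km): ΔT = -9.8 × 1 = -9.8°C → T = 10.5°C
2500 → 3100 m (saturated, 5.9°C/km): ΔT = -5.9 × 0.6 = -3.54°C → T = 6.96°C

6.96°C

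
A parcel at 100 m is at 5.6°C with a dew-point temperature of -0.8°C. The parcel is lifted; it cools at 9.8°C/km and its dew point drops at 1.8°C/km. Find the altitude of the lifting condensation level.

T and T_d converge at 9.8 − 1.8 = 8°C per km
Height above start = (5.6 − (-0.8)) / 8 = 0.8 km
LCL altitude = 100 m + 800 m = 900 m

900 m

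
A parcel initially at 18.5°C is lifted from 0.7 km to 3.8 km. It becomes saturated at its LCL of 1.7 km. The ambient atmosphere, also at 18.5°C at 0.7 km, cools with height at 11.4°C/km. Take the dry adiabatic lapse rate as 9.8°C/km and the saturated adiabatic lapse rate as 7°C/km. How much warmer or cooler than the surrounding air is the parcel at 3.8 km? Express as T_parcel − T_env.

+10.84°C (parcel warmer than environment)

Parcel:
  Dry to 1700 m: -9.8 × 1 km = -9.8°C, so T = 8.7°C.
  Saturated to 3800 m: -7 × 2.1 km = -14.7°C, so T = -6°C.
Environment:
  Environment to 3800 m: -11.4 × 3.1 km = -35.34°C, so T = -16.84°C.
T_parcel − T_env = -6 − (-16.84) = +10.84°C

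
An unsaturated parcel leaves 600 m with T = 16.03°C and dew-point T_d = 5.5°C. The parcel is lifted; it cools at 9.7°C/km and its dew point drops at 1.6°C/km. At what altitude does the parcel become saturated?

1900 m

T and T_d converge at 9.7 − 1.6 = 8.1°C per km
Height above start = (16.03 − 5.5) / 8.1 = 1.3 km
LCL altitude = 600 m + 1300 m = 1900 m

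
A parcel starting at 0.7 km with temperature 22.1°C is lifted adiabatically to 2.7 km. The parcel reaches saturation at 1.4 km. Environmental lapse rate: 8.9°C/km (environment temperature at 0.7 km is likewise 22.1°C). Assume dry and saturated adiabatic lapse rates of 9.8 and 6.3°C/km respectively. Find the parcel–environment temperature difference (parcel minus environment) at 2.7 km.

Parcel:
  Dry to 1400 m: -9.8 × 0.7 km = -6.86°C, so T = 15.24°C.
  Saturated to 2700 m: -6.3 × 1.3 km = -8.19°C, so T = 7.05°C.
Environment:
  Environment to 2700 m: -8.9 × 2 km = -17.8°C, so T = 4.3°C.
T_parcel − T_env = 7.05 − 4.3 = +2.75°C

+2.75°C (parcel warmer than environment)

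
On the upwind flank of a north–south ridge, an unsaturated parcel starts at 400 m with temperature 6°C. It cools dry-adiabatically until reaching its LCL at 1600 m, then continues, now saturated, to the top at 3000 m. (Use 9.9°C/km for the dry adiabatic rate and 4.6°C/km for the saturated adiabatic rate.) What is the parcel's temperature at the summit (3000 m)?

-12.32°C

From 400 m to 1600 m (dry): cools by 9.9 × 1.2 = 11.88°C, giving -5.88°C.
From 1600 m to 3000 m (saturated): cools by 4.6 × 1.4 = 6.44°C, giving -12.32°C.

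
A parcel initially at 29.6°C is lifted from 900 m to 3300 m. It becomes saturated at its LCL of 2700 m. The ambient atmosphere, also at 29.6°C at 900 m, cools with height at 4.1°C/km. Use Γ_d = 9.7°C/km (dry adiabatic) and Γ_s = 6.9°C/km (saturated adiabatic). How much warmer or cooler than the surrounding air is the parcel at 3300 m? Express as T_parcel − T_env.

Parcel:
  From 900 m to 2700 m (dry): cools by 9.7 × 1.8 = 17.46°C, giving 12.14°C.
  From 2700 m to 3300 m (saturated): cools by 6.9 × 0.6 = 4.14°C, giving 8°C.
Environment:
  From 900 m to 3300 m (environment): cools by 4.1 × 2.4 = 9.84°C, giving 19.76°C.
T_parcel − T_env = 8 − 19.76 = -11.76°C

-11.76°C (parcel cooler than environment)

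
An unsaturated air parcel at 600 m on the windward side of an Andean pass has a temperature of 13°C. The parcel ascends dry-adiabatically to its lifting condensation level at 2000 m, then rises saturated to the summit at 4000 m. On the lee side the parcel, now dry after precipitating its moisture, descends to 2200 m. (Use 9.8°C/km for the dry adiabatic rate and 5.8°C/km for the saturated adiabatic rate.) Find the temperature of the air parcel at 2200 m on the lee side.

600–2000 m, dry: Δz = 1.4 km ⇒ ΔT = -13.72°C; T = -0.72°C
2000–4000 m, saturated: Δz = 2 km ⇒ ΔT = -11.6°C; T = -12.32°C
4000–2200 m, dry descent: Δz = 1.8 km ⇒ ΔT = +17.64°C; T = 5.32°C

5.32°C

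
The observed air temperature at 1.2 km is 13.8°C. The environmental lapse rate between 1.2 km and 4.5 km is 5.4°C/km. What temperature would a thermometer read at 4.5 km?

From 1200 m to 4500 m (environmental): cools by 5.4 × 3.3 = 17.82°C, giving -4.02°C.

-4.02°C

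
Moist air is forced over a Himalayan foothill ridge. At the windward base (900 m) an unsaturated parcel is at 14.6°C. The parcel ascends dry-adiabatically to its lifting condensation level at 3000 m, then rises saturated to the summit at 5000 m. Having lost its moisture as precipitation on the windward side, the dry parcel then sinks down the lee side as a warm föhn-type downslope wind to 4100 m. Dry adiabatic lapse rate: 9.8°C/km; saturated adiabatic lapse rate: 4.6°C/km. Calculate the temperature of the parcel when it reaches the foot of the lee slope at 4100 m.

-6.36°C

900–3000 m, dry: Δz = 2.1 km ⇒ ΔT = -20.58°C; T = -5.98°C
3000–5000 m, saturated: Δz = 2 km ⇒ ΔT = -9.2°C; T = -15.18°C
5000–4100 m, dry descent: Δz = 0.9 km ⇒ ΔT = +8.82°C; T = -6.36°C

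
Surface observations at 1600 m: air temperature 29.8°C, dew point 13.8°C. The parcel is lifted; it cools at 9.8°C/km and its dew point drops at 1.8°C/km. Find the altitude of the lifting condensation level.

T and T_d converge at 9.8 − 1.8 = 8°C per km
Height above start = (29.8 − 13.8) / 8 = 2 km
LCL altitude = 1600 m + 2000 m = 3600 m

3600 m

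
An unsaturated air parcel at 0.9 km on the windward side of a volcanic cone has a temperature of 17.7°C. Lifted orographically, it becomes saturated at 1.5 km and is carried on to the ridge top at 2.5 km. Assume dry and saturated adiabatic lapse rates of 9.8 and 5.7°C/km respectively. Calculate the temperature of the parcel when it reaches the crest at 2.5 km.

6.12°C

900 → 1500 m (dry, 9.8°C/km): ΔT = -9.8 × 0.6 = -5.88°C → T = 11.82°C
1500 → 2500 m (saturated, 5.7°C/km): ΔT = -5.7 × 1 = -5.7°C → T = 6.12°C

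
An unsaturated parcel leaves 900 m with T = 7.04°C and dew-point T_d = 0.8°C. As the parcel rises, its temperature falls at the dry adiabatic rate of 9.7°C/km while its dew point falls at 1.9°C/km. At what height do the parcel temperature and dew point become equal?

1700 m

T and T_d converge at 9.7 − 1.9 = 7.8°C per km
Height above start = (7.04 − 0.8) / 7.8 = 0.8 km
LCL altitude = 900 m + 800 m = 1700 m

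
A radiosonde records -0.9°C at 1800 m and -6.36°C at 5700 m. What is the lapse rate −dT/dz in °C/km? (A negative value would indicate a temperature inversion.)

1.4°C/km

Γ = −ΔT/Δz = (-0.9 − (-6.36)) / (5700 − 1800) m
  = 5.46°C / 3.9 km = 1.4°C/km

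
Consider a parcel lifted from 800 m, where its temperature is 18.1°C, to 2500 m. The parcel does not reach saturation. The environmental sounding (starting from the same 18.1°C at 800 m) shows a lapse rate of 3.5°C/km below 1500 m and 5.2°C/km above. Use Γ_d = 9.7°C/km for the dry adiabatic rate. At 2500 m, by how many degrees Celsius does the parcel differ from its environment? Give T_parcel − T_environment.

-8.84°C (parcel cooler than environment)

Parcel:
  From 800 m to 2500 m (dry): cools by 9.7 × 1.7 = 16.49°C, giving 1.61°C.
Environment:
  From 800 m to 1500 m (environment, lower layer): cools by 3.5 × 0.7 = 2.45°C, giving 15.65°C.
  From 1500 m to 2500 m (environment, upper layer): cools by 5.2 × 1 = 5.2°C, giving 10.45°C.
T_parcel − T_env = 1.61 − 10.45 = -8.84°C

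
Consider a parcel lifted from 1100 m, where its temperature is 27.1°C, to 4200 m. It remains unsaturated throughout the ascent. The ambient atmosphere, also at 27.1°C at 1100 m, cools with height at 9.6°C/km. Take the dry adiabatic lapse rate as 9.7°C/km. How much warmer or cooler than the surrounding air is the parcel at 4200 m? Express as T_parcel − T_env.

Parcel:
  Dry to 4200 m: -9.7 × 3.1 km = -30.07°C, so T = -2.97°C.
Environment:
  Environment to 4200 m: -9.6 × 3.1 km = -29.76°C, so T = -2.66°C.
T_parcel − T_env = -2.97 − (-2.66) = -0.31°C

-0.31°C (parcel cooler than environment)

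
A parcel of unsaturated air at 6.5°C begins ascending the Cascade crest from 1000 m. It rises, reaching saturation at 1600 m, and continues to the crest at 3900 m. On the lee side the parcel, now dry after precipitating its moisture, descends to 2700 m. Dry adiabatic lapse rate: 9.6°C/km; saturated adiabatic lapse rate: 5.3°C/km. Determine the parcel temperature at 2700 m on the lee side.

0.07°C

Dry to 1600 m: -9.6 × 0.6 km = -5.76°C, so T = 0.74°C.
Saturated to 3900 m: -5.3 × 2.3 km = -12.19°C, so T = -11.45°C.
Dry descent to 2700 m: +9.6 × 1.2 km = +11.52°C, so T = 0.07°C.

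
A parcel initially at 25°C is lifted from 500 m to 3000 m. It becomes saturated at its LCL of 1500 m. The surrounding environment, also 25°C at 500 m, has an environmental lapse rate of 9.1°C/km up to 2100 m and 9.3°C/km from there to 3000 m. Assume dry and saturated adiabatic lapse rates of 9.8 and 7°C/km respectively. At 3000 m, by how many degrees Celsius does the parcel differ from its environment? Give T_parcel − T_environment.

Parcel:
  500 → 1500 m (dry, 9.8°C/km): ΔT = -9.8 × 1 = -9.8°C → T = 15.2°C
  1500 → 3000 m (saturated, 7°C/km): ΔT = -7 × 1.5 = -10.5°C → T = 4.7°C
Environment:
  500 → 2100 m (environment, lower layer, 9.1°C/km): ΔT = -9.1 × 1.6 = -14.56°C → T = 10.44°C
  2100 → 3000 m (environment, upper layer, 9.3°C/km): ΔT = -9.3 × 0.9 = -8.37°C → T = 2.07°C
T_parcel − T_env = 4.7 − 2.07 = +2.63°C

+2.63°C (parcel warmer than environment)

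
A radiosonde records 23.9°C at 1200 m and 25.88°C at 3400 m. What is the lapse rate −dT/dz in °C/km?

-0.9°C/km

Γ = −ΔT/Δz = (23.9 − 25.88) / (3400 − 1200) m
  = -1.98°C / 2.2 km = -0.9°C/km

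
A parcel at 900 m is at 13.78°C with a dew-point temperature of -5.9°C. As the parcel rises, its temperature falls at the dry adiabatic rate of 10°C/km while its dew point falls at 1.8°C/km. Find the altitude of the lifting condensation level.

3300 m

T and T_d converge at 10 − 1.8 = 8.2°C per km
Height above start = (13.78 − (-5.9)) / 8.2 = 2.4 km
LCL altitude = 900 m + 2400 m = 3300 m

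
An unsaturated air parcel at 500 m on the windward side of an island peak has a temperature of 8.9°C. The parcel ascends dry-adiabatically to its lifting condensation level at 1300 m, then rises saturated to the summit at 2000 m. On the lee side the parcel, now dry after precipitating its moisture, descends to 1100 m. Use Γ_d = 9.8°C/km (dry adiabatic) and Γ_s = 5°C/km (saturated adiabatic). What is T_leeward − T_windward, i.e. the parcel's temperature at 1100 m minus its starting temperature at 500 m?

500–1300 m, dry: Δz = 0.8 km ⇒ ΔT = -7.84°C; T = 1.06°C
1300–2000 m, saturated: Δz = 0.7 km ⇒ ΔT = -3.5°C; T = -2.44°C
2000–1100 m, dry descent: Δz = 0.9 km ⇒ ΔT = +8.82°C; T = 6.38°C
Net change vs windward start: 6.38 − 8.9 = -2.52°C

-2.52°C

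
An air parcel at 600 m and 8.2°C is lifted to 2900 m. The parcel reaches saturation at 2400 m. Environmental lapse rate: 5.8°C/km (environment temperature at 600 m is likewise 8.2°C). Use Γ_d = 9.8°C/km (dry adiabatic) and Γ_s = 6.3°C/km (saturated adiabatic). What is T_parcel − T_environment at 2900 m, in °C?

-7.45°C (parcel cooler than environment)

Parcel:
  From 600 m to 2400 m (dry): cools by 9.8 × 1.8 = 17.64°C, giving -9.44°C.
  From 2400 m to 2900 m (saturated): cools by 6.3 × 0.5 = 3.15°C, giving -12.59°C.
Environment:
  From 600 m to 2900 m (environment): cools by 5.8 × 2.3 = 13.34°C, giving -5.14°C.
T_parcel − T_env = -12.59 − (-5.14) = -7.45°C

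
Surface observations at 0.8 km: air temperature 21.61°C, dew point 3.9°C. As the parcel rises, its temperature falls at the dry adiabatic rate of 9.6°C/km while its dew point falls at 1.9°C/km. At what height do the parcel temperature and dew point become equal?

3.1 km

T and T_d converge at 9.6 − 1.9 = 7.7°C per km
Height above start = (21.61 − 3.9) / 7.7 = 2.3 km
LCL altitude = 800 m + 2300 m = 3100 m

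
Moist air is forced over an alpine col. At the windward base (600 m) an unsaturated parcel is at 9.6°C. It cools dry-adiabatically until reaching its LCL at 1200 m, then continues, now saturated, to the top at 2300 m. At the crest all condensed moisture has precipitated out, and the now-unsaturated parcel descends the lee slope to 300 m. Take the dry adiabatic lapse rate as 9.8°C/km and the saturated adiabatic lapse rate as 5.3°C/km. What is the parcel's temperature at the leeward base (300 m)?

17.49°C

Dry to 1200 m: -9.8 × 0.6 km = -5.88°C, so T = 3.72°C.
Saturated to 2300 m: -5.3 × 1.1 km = -5.83°C, so T = -2.11°C.
Dry descent to 300 m: +9.8 × 2 km = +19.6°C, so T = 17.49°C.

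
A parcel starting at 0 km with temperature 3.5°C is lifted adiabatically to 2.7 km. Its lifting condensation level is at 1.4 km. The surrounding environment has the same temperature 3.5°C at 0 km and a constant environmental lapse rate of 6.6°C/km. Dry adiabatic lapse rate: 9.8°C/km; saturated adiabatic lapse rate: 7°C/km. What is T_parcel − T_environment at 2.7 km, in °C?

-5°C (parcel cooler than environment)

Parcel:
  From 0 m to 1400 m (dry): cools by 9.8 × 1.4 = 13.72°C, giving -10.22°C.
  From 1400 m to 2700 m (saturated): cools by 7 × 1.3 = 9.1°C, giving -19.32°C.
Environment:
  From 0 m to 2700 m (environment): cools by 6.6 × 2.7 = 17.82°C, giving -14.32°C.
T_parcel − T_env = -19.32 − (-14.32) = -5°C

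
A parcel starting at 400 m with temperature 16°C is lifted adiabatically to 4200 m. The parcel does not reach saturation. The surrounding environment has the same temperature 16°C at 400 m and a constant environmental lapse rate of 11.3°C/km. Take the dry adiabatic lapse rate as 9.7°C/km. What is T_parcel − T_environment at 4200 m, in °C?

+6.08°C (parcel warmer than environment)

Parcel:
  400–4200 m, dry: Δz = 3.8 km ⇒ ΔT = -36.86°C; T = -20.86°C
Environment:
  400–4200 m, environment: Δz = 3.8 km ⇒ ΔT = -42.94°C; T = -26.94°C
T_parcel − T_env = -20.86 − (-26.94) = +6.08°C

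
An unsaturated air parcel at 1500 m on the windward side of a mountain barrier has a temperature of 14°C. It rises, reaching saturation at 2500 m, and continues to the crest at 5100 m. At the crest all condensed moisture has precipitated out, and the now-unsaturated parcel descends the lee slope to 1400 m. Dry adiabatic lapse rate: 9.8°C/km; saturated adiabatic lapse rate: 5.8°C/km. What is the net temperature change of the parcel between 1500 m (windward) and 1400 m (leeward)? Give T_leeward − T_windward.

+11.38°C

Dry to 2500 m: -9.8 × 1 km = -9.8°C, so T = 4.2°C.
Saturated to 5100 m: -5.8 × 2.6 km = -15.08°C, so T = -10.88°C.
Dry descent to 1400 m: +9.8 × 3.7 km = +36.26°C, so T = 25.38°C.
Net change vs windward start: 25.38 − 14 = +11.38°C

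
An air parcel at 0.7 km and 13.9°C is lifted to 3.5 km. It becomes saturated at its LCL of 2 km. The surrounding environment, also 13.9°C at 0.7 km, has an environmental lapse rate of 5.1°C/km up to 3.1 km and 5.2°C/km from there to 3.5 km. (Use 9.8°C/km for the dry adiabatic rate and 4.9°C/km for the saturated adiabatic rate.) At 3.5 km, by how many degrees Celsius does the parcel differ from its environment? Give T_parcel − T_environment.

-5.77°C (parcel cooler than environment)

Parcel:
  700–2000 m, dry: Δz = 1.3 km ⇒ ΔT = -12.74°C; T = 1.16°C
  2000–3500 m, saturated: Δz = 1.5 km ⇒ ΔT = -7.35°C; T = -6.19°C
Environment:
  700–3100 m, environment, lower layer: Δz = 2.4 km ⇒ ΔT = -12.24°C; T = 1.66°C
  3100–3500 m, environment, upper layer: Δz = 0.4 km ⇒ ΔT = -2.08°C; T = -0.42°C
T_parcel − T_env = -6.19 − (-0.42) = -5.77°C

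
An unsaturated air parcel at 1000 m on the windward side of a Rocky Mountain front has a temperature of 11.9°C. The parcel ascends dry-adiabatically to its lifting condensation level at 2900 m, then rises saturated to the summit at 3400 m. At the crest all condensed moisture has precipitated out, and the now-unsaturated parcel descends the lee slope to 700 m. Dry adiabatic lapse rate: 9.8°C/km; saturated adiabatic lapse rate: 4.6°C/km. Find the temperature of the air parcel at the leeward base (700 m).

1000 → 2900 m (dry, 9.8°C/km): ΔT = -9.8 × 1.9 = -18.62°C → T = -6.72°C
2900 → 3400 m (saturated, 4.6°C/km): ΔT = -4.6 × 0.5 = -2.3°C → T = -9.02°C
3400 → 700 m (dry descent, 9.8°C/km): ΔT = +9.8 × 2.7 = +26.46°C → T = 17.44°C

17.44°C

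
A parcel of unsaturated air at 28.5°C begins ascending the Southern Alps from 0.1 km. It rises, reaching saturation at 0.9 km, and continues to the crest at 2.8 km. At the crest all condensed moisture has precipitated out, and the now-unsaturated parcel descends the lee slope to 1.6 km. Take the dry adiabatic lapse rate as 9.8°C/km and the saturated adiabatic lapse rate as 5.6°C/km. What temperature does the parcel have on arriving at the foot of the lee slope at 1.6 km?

From 100 m to 900 m (dry): cools by 9.8 × 0.8 = 7.84°C, giving 20.66°C.
From 900 m to 2800 m (saturated): cools by 5.6 × 1.9 = 10.64°C, giving 10.02°C.
From 2800 m to 1600 m (dry descent): warms by 9.8 × 1.2 = 11.76°C, giving 21.78°C.

21.78°C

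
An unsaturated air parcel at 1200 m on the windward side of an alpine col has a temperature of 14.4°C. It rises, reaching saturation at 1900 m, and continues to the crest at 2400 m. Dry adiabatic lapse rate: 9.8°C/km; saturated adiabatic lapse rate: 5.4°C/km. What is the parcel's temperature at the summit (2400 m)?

4.84°C

1200–1900 m, dry: Δz = 0.7 km ⇒ ΔT = -6.86°C; T = 7.54°C
1900–2400 m, saturated: Δz = 0.5 km ⇒ ΔT = -2.7°C; T = 4.84°C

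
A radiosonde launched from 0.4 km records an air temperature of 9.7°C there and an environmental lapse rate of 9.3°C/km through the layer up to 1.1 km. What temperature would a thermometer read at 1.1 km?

3.19°C

From 400 m to 1100 m (environmental): cools by 9.3 × 0.7 = 6.51°C, giving 3.19°C.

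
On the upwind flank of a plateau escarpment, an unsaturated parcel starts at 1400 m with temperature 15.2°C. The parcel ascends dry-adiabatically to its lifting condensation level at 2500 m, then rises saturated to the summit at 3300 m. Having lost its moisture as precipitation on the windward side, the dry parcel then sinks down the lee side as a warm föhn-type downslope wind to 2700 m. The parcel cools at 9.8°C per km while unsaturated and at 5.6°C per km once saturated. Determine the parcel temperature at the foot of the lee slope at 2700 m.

1400–2500 m, dry: Δz = 1.1 km ⇒ ΔT = -10.78°C; T = 4.42°C
2500–3300 m, saturated: Δz = 0.8 km ⇒ ΔT = -4.48°C; T = -0.06°C
3300–2700 m, dry descent: Δz = 0.6 km ⇒ ΔT = +5.88°C; T = 5.82°C

5.82°C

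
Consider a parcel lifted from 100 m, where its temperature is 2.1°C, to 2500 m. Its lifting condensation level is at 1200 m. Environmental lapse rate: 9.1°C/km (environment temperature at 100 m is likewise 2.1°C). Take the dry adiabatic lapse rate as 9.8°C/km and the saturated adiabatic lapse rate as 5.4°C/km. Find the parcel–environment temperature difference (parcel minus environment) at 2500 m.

Parcel:
  100 → 1200 m (dry, 9.8°C/km): ΔT = -9.8 × 1.1 = -10.78°C → T = -8.68°C
  1200 → 2500 m (saturated, 5.4°C/km): ΔT = -5.4 × 1.3 = -7.02°C → T = -15.7°C
Environment:
  100 → 2500 m (environment, 9.1°C/km): ΔT = -9.1 × 2.4 = -21.84°C → T = -19.74°C
T_parcel − T_env = -15.7 − (-19.74) = +4.04°C

+4.04°C (parcel warmer than environment)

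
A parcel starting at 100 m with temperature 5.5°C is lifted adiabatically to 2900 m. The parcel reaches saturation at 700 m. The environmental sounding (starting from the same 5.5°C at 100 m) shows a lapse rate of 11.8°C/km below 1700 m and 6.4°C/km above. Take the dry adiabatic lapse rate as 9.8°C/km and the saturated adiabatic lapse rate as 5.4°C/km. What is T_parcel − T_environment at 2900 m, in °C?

+8.8°C (parcel warmer than environment)

Parcel:
  Dry to 700 m: -9.8 × 0.6 km = -5.88°C, so T = -0.38°C.
  Saturated to 2900 m: -5.4 × 2.2 km = -11.88°C, so T = -12.26°C.
Environment:
  Environment, lower layer to 1700 m: -11.8 × 1.6 km = -18.88°C, so T = -13.38°C.
  Environment, upper layer to 2900 m: -6.4 × 1.2 km = -7.68°C, so T = -21.06°C.
T_parcel − T_env = -12.26 − (-21.06) = +8.8°C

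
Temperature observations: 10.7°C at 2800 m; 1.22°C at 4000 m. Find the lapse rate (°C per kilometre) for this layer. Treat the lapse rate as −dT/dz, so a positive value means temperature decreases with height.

Γ = −ΔT/Δz = (10.7 − 1.22) / (4000 − 2800) m
  = 9.48°C / 1.2 km = 7.9°C/km

7.9°C/km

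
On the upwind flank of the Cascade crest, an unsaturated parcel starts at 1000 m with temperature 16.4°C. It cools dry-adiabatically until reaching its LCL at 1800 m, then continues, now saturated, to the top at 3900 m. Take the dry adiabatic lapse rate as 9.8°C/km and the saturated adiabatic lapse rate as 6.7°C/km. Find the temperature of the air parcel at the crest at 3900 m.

1000 → 1800 m (dry, 9.8°C/km): ΔT = -9.8 × 0.8 = -7.84°C → T = 8.56°C
1800 → 3900 m (saturated, 6.7°C/km): ΔT = -6.7 × 2.1 = -14.07°C → T = -5.51°C

-5.51°C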